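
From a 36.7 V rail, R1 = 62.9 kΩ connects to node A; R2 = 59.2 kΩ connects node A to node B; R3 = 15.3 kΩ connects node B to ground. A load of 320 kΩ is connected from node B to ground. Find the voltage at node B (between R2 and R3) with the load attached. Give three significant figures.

At node B, R3 is in parallel with the load: R3‖R_L = 14.60 kΩ.
Below node A the resistance is R2 + (R3‖R_L) = 73.80 kΩ, so V_A = 36.7 × 73.80/136.7 = 19.81 V.
Then V_B = V_A × (R3‖R_L)/(R2 + R3‖R_L) = 19.81 × 14.60/73.80 = 3.92 V.

V ≈ 3.92 V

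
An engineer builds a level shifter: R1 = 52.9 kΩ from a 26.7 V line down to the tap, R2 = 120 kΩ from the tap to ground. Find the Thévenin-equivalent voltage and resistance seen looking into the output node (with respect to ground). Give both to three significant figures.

V_th is the open-circuit tap voltage: 26.7 × 120/(52.9 + 120) = 18.5 V.
With the supply zeroed, R1 and R2 appear in parallel from the tap: R_th = R1‖R2 = (52.9 × 120)/172.9 = 36.7 kΩ.

V_th = 18.5 V, R_th = 36.7 kΩ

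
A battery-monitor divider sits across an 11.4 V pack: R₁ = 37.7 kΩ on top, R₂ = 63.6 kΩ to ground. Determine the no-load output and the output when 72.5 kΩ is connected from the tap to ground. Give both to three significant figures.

Open-circuit: V = 11.4 × 63.6/(37.7 + 63.6) = 7.16 V.
With the load, R₂ becomes R₂‖R_L = 33.88 kΩ, so V = 11.4 × 33.88/71.58 = 5.40 V.

Unloaded: 7.16 V; loaded: 5.40 V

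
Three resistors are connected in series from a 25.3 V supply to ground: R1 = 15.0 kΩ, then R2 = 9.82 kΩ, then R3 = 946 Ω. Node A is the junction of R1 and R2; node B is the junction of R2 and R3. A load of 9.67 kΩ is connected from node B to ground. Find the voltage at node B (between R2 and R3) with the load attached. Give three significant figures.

At node B, R3 is in parallel with the load: R3‖R_L = 861.7 Ω.
Below node A the resistance is R2 + (R3‖R_L) = 10680 Ω, so V_A = 25.3 × 10680/25680 = 10.52 V.
Then V_B = V_A × (R3‖R_L)/(R2 + R3‖R_L) = 10.52 × 861.7/10680 = 0.849 V.

V ≈ 0.849 V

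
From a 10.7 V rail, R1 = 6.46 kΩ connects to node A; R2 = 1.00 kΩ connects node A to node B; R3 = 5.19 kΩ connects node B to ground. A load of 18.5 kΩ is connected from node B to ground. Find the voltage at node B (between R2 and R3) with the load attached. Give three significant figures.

At node B, R3 is in parallel with the load: R3‖R_L = 4.053 kΩ.
Below node A the resistance is R2 + (R3‖R_L) = 5.053 kΩ, so V_A = 10.7 × 5.053/11.51 = 4.696 V.
Then V_B = V_A × (R3‖R_L)/(R2 + R3‖R_L) = 4.696 × 4.053/5.053 = 3.77 V.

V ≈ 3.77 V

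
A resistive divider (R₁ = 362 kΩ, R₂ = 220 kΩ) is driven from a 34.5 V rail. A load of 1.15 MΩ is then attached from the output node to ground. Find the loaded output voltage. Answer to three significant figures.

The load sits in parallel with R₂: R₂‖R_L = (220 × 1150) / (220 + 1150) = 184.7 kΩ.
V_out = 34.5 × 184.7 / (362 + 184.7) = 34.5 × 184.7/546.7 = 11.7 V.
(Unloaded it would have been 13.0 V.)

V_out ≈ 11.7 V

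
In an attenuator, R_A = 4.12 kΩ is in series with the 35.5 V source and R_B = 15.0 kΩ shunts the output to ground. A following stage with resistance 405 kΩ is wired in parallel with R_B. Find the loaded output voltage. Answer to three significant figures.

The load sits in parallel with R_B: R_B‖R_L = (15.0 × 405) / (15.0 + 405) = 14.46 kΩ.
V_out = 35.5 × 14.46 / (4.12 + 14.46) = 35.5 × 14.46/18.58 = 27.6 V.

V_out ≈ 27.6 V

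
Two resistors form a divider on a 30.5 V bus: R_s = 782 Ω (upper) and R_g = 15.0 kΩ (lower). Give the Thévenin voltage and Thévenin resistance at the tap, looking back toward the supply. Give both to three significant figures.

V_th = 29.0 V, R_th = 743 Ω

V_th is the open-circuit tap voltage: 30.5 × 15000/(782 + 15000) = 29.0 V.
With the supply zeroed, R_s and R_g appear in parallel from the tap: R_th = R_s‖R_g = (782 × 15000)/15780 = 743 Ω.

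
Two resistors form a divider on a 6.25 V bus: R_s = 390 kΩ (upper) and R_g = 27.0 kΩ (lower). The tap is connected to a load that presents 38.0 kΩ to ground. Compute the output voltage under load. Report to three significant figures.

The load sits in parallel with R_g: R_g‖R_L = (27.0 × 38.0) / (27.0 + 38.0) = 15.78 kΩ.
V_out = 6.25 × 15.78 / (390 + 15.78) = 6.25 × 15.78/405.8 = 0.243 V.
(Unloaded it would have been 0.405 V.)

V_out ≈ 0.243 V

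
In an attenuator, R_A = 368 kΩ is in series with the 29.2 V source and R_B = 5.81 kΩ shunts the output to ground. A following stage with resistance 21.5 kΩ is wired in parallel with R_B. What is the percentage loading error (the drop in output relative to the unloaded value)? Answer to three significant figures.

21.0 %

Unloaded V = 29.2 × 5.81/373.8 = 0.4538 V.
Loaded: R_B‖R_L = 4.574 kΩ, giving V = 29.2 × 4.574/372.6 = 0.3585 V.
Drop = (0.4538 − 0.3585) / 0.4538 = 21.0 %.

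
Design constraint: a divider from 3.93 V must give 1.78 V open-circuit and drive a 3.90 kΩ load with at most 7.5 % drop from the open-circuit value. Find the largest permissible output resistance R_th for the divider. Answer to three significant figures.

Loading drop = R_th/(R_th + R_L) ≤ 0.0750, so R_th ≤ R_L · ε/(1−ε) = 3.90 kΩ × 0.0750/0.9250 = 316 Ω.
(Any R1, R2 with R2/(R1+R2) = 0.453 and R1‖R2 ≤ 316 Ω will meet the spec.)

R_th ≤ 316 Ω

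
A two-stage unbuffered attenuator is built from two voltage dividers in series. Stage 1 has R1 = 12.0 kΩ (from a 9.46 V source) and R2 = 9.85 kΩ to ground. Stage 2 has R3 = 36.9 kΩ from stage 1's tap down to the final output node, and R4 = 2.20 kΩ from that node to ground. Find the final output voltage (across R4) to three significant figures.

V_out ≈ 0.211 V

Stage 2 presents R3+R4 = 39.10 kΩ as a load on stage 1's tap.
Stage 1's lower leg becomes R2‖(R3+R4) = 7.868 kΩ, so V_mid = 9.46 × 7.868/19.87 = 3.746 V.
Stage 2 is itself unloaded: V_out = V_mid × R4/(R3+R4) = 3.746 × 2.20/39.10 = 0.211 V.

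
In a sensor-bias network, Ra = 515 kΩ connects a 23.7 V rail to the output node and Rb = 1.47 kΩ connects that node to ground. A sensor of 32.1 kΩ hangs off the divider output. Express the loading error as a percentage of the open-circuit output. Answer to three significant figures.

The divider's output (Thévenin) resistance is Ra‖Rb = 1.466 kΩ.
Fractional drop under load = R_th/(R_th + R_L) = 1.466 / (1.466 + 32.1) = 0.04367.
So the output falls by 4.37 %.

4.37 %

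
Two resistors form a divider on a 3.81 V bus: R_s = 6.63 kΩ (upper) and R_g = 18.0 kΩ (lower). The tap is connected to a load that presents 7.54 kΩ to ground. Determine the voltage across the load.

V_out ≈ 1.70 V

The load sits in parallel with R_g: R_g‖R_L = (18.0 × 7.54) / (18.0 + 7.54) = 5.314 kΩ.
V_out = 3.81 × 5.314 / (6.63 + 5.314) = 3.81 × 5.314/11.94 = 1.70 V.
(Unloaded it would have been 2.78 V.)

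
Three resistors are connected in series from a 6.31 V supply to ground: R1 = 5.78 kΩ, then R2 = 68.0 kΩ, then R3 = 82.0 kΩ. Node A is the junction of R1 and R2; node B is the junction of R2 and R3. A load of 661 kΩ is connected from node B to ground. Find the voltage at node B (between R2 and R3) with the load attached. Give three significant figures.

At node B, R3 is in parallel with the load: R3‖R_L = 72.95 kΩ.
Below node A the resistance is R2 + (R3‖R_L) = 141.0 kΩ, so V_A = 6.31 × 141.0/146.7 = 6.061 V.
Then V_B = V_A × (R3‖R_L)/(R2 + R3‖R_L) = 6.061 × 72.95/141.0 = 3.14 V.

V ≈ 3.14 V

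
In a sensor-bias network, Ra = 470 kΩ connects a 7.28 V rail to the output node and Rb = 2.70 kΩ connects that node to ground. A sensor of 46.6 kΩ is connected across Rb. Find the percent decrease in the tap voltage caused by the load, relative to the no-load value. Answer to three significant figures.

5.45 %

The divider's output (Thévenin) resistance is Ra‖Rb = 2.685 kΩ.
Fractional drop under load = R_th/(R_th + R_L) = 2.685 / (2.685 + 46.6) = 0.05447.
So the output falls by 5.45 %.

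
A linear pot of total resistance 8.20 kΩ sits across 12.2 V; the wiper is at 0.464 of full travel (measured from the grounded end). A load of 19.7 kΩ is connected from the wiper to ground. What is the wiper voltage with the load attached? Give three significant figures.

V ≈ 5.13 V

The wiper splits the pot into (1−α)R = 4.395 kΩ above and αR = 3.805 kΩ below.
Lower section ‖ load = 3.189 kΩ.
V_wiper = 12.2 × 3.189/(4.395 + 3.189) = 5.13 V.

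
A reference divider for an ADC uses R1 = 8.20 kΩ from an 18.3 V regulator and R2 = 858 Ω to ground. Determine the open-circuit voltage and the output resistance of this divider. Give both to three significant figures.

V_th = 1.73 V, R_th = 777 Ω

V_th is the open-circuit tap voltage: 18.3 × 858/(8200 + 858) = 1.73 V.
With the supply zeroed, R1 and R2 appear in parallel from the tap: R_th = R1‖R2 = (8200 × 858)/9058 = 777 Ω.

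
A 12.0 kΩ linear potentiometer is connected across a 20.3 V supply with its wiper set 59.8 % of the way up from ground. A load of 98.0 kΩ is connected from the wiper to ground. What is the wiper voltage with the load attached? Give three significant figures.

V ≈ 11.8 V

The wiper splits the pot into (1−α)R = 4.824 kΩ above and αR = 7.176 kΩ below.
Lower section ‖ load = 6.686 kΩ.
V_wiper = 20.3 × 6.686/(4.824 + 6.686) = 11.8 V.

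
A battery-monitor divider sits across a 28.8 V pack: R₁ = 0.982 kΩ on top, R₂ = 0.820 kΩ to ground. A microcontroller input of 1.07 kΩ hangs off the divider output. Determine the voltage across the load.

V_out ≈ 9.24 V

The load sits in parallel with R₂: R₂‖R_L = (820 × 1070) / (820 + 1070) = 464.2 Ω.
V_out = 28.8 × 464.2 / (982 + 464.2) = 28.8 × 464.2/1446 = 9.24 V.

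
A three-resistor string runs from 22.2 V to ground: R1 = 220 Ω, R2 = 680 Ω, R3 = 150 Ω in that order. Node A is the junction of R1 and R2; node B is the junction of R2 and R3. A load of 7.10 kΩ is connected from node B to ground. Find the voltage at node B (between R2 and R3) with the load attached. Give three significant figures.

At node B, R3 is in parallel with the load: R3‖R_L = 146.9 Ω.
Below node A the resistance is R2 + (R3‖R_L) = 826.9 Ω, so V_A = 22.2 × 826.9/1047 = 17.53 V.
Then V_B = V_A × (R3‖R_L)/(R2 + R3‖R_L) = 17.53 × 146.9/826.9 = 3.12 V.

V ≈ 3.12 V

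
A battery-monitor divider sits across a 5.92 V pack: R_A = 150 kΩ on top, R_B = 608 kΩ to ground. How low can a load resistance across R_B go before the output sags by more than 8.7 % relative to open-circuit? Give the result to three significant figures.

Output resistance R_th = R_A‖R_B = (150 × 608)/758.0 = 120.3 kΩ.
The fractional drop is R_th/(R_th + R_L); requiring this ≤ 0.0870 gives R_L ≥ R_th(1/0.0870 − 1) = 120.3 × 10.49 = 1.26 MΩ.

R_L(min) ≈ 1.26 MΩ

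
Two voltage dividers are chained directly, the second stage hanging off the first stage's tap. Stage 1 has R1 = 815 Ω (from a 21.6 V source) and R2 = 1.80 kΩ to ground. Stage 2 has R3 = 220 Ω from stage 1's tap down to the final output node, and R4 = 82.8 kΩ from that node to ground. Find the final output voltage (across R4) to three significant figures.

Stage 2 presents R3+R4 = 83020 Ω as a load on stage 1's tap.
Stage 1's lower leg becomes R2‖(R3+R4) = 1762 Ω, so V_mid = 21.6 × 1762/2577 = 14.77 V.
Stage 2 is itself unloaded: V_out = V_mid × R4/(R3+R4) = 14.77 × 82800/83020 = 14.7 V.

V_out ≈ 14.7 V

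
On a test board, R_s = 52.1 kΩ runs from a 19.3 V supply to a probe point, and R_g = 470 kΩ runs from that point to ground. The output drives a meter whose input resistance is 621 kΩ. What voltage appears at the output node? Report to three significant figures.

The load sits in parallel with R_g: R_g‖R_L = (470 × 621) / (470 + 621) = 267.5 kΩ.
V_out = 19.3 × 267.5 / (52.1 + 267.5) = 19.3 × 267.5/319.6 = 16.2 V.

V_out ≈ 16.2 V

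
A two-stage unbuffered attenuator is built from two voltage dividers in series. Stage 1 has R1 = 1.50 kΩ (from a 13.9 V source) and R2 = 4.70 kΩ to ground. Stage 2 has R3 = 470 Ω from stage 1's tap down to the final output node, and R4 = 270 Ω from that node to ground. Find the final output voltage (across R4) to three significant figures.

Stage 2 presents R3+R4 = 740.0 Ω as a load on stage 1's tap.
Stage 1's lower leg becomes R2‖(R3+R4) = 639.3 Ω, so V_mid = 13.9 × 639.3/2139 = 4.154 V.
Stage 2 is itself unloaded: V_out = V_mid × R4/(R3+R4) = 4.154 × 270/740.0 = 1.52 V.

V_out ≈ 1.52 V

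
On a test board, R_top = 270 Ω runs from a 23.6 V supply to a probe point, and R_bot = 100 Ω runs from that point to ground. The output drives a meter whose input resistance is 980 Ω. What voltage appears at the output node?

The load sits in parallel with R_bot: R_bot‖R_L = (100 × 980) / (100 + 980) = 90.74 Ω.
V_out = 23.6 × 90.74 / (270 + 90.74) = 23.6 × 90.74/360.7 = 5.94 V.
(Unloaded it would have been 6.38 V.)

V_out ≈ 5.94 V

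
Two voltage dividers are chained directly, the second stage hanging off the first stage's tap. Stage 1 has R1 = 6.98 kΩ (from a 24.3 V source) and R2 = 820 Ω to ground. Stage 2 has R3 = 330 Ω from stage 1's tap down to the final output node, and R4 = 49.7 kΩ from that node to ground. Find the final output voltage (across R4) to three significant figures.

V_out ≈ 2.50 V

Stage 2 presents R3+R4 = 50030 Ω as a load on stage 1's tap.
Stage 1's lower leg becomes R2‖(R3+R4) = 806.8 Ω, so V_mid = 24.3 × 806.8/7787 = 2.518 V.
Stage 2 is itself unloaded: V_out = V_mid × R4/(R3+R4) = 2.518 × 49700/50030 = 2.50 V.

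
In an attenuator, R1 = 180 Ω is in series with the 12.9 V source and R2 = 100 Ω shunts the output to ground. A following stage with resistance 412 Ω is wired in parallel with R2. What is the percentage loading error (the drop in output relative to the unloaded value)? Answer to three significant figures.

13.5 %

The divider's output (Thévenin) resistance is R1‖R2 = 64.29 Ω.
Fractional drop under load = R_th/(R_th + R_L) = 64.29 / (64.29 + 412) = 0.1350.
So the output falls by 13.5 %.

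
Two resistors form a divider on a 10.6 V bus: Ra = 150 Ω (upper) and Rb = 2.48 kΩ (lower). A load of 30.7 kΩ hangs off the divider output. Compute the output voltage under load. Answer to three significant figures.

The load sits in parallel with Rb: Rb‖R_L = (2480 × 30700) / (2480 + 30700) = 2295 Ω.
V_out = 10.6 × 2295 / (150 + 2295) = 10.6 × 2295/2445 = 9.95 V.

V_out ≈ 9.95 V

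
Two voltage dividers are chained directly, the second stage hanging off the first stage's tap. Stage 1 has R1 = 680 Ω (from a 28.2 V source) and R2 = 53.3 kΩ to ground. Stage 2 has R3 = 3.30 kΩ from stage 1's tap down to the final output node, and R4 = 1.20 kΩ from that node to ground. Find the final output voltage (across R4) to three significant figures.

V_out ≈ 6.46 V

Stage 2 presents R3+R4 = 4500 Ω as a load on stage 1's tap.
Stage 1's lower leg becomes R2‖(R3+R4) = 4150 Ω, so V_mid = 28.2 × 4150/4830 = 24.23 V.
Stage 2 is itself unloaded: V_out = V_mid × R4/(R3+R4) = 24.23 × 1200/4500 = 6.46 V.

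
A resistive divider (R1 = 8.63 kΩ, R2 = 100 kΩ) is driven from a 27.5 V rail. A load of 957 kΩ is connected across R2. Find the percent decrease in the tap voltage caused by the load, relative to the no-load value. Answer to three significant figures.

The divider's output (Thévenin) resistance is R1‖R2 = 7.944 kΩ.
Fractional drop under load = R_th/(R_th + R_L) = 7.944 / (7.944 + 957) = 0.008233.
So the output falls by 0.823 %.

0.823 %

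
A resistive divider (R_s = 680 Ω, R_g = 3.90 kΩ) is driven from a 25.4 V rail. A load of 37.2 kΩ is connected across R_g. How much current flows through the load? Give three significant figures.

R_g‖R_L = 3530 Ω; V_out = 25.4 × 3530/4210 = 21.30 V.
I_L = V_out / R_L = 21.30 / 37.2 kΩ = 0.573 mA.

I_L ≈ 0.573 mA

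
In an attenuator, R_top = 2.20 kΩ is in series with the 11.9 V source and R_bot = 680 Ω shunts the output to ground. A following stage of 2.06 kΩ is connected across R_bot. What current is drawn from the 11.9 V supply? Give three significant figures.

I ≈ 4.39 mA

R_bot‖R_L = 511.2 Ω, so the source sees R_top + R_bot‖R_L = 2711 Ω.
I = 11.9 V / 2711 Ω = 4.39 mA.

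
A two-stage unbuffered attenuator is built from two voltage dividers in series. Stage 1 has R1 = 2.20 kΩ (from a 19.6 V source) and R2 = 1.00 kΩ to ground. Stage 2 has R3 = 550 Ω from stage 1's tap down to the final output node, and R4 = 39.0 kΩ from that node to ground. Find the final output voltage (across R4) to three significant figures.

Stage 2 presents R3+R4 = 39550 Ω as a load on stage 1's tap.
Stage 1's lower leg becomes R2‖(R3+R4) = 975.3 Ω, so V_mid = 19.6 × 975.3/3175 = 6.020 V.
Stage 2 is itself unloaded: V_out = V_mid × R4/(R3+R4) = 6.020 × 39000/39550 = 5.94 V.

V_out ≈ 5.94 V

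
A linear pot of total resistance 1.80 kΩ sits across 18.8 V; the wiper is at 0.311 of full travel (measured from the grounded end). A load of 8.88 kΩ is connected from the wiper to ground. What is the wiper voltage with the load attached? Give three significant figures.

The wiper splits the pot into (1−α)R = 1240 Ω above and αR = 559.8 Ω below.
Lower section ‖ load = 526.6 Ω.
V_wiper = 18.8 × 526.6/(1240 + 526.6) = 5.60 V.

V ≈ 5.60 V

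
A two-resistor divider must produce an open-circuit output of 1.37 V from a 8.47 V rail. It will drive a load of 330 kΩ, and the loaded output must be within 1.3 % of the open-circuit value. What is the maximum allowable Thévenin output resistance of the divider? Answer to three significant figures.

Loading drop = R_th/(R_th + R_L) ≤ 0.0130, so R_th ≤ R_L · ε/(1−ε) = 330 kΩ × 0.0130/0.9870 = 4.35 kΩ.

R_th ≤ 4.35 kΩ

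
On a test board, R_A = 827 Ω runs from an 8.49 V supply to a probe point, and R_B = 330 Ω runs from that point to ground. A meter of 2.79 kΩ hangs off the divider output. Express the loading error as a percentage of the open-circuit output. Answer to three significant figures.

7.80 %

The divider's output (Thévenin) resistance is R_A‖R_B = 235.9 Ω.
Fractional drop under load = R_th/(R_th + R_L) = 235.9 / (235.9 + 2790) = 0.07795.
So the output falls by 7.80 %.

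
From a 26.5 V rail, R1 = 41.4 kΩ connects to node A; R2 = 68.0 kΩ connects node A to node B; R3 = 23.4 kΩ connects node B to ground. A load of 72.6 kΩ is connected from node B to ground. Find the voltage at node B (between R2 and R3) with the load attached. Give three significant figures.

V ≈ 3.69 V

At node B, R3 is in parallel with the load: R3‖R_L = 17.70 kΩ.
Below node A the resistance is R2 + (R3‖R_L) = 85.70 kΩ, so V_A = 26.5 × 85.70/127.1 = 17.87 V.
Then V_B = V_A × (R3‖R_L)/(R2 + R3‖R_L) = 17.87 × 17.70/85.70 = 3.69 V.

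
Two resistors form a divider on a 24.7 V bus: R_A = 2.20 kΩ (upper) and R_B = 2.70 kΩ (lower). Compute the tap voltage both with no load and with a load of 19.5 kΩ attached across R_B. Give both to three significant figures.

Unloaded: 13.6 V; loaded: 12.8 V

Open-circuit: V = 24.7 × 2.70/(2.20 + 2.70) = 13.6 V.
With the load, R_B becomes R_B‖R_L = 2.372 kΩ, so V = 24.7 × 2.372/4.572 = 12.8 V.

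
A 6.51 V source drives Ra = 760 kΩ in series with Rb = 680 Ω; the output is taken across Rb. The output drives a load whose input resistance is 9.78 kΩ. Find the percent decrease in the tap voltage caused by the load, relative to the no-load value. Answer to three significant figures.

The divider's output (Thévenin) resistance is Ra‖Rb = 679.4 Ω.
Fractional drop under load = R_th/(R_th + R_L) = 679.4 / (679.4 + 9780) = 0.06496.
So the output falls by 6.50 %.

6.50 %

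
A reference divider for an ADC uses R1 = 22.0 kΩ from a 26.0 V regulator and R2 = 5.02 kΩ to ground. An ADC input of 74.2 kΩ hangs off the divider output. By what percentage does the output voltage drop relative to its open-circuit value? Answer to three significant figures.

5.22 %

The divider's output (Thévenin) resistance is R1‖R2 = 4.087 kΩ.
Fractional drop under load = R_th/(R_th + R_L) = 4.087 / (4.087 + 74.2) = 0.05221.
So the output falls by 5.22 %.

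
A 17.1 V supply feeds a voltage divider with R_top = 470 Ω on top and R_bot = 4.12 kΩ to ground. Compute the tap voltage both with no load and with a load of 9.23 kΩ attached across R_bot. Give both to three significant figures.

Unloaded: 15.3 V; loaded: 14.7 V

Open-circuit: V = 17.1 × 4120/(470 + 4120) = 15.3 V.
With the load, R_bot becomes R_bot‖R_L = 2849 Ω, so V = 17.1 × 2849/3319 = 14.7 V.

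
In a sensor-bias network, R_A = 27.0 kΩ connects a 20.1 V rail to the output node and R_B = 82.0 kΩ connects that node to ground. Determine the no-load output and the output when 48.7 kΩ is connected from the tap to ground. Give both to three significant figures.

Open-circuit: V = 20.1 × 82.0/(27.0 + 82.0) = 15.1 V.
With the load, R_B becomes R_B‖R_L = 30.55 kΩ, so V = 20.1 × 30.55/57.55 = 10.7 V.

Unloaded: 15.1 V; loaded: 10.7 V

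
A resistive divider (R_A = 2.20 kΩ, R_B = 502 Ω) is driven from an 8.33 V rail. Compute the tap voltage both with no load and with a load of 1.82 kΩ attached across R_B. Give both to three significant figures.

Unloaded: 1.55 V; loaded: 1.26 V

Open-circuit: V = 8.33 × 502/(2200 + 502) = 1.55 V.
With the load, R_B becomes R_B‖R_L = 393.5 Ω, so V = 8.33 × 393.5/2593 = 1.26 V.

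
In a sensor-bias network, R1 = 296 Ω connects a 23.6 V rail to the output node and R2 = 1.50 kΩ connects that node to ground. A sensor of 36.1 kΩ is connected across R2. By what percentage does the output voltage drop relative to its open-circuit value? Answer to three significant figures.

0.680 %

The divider's output (Thévenin) resistance is R1‖R2 = 247.2 Ω.
Fractional drop under load = R_th/(R_th + R_L) = 247.2 / (247.2 + 36100) = 0.006802.
So the output falls by 0.680 %.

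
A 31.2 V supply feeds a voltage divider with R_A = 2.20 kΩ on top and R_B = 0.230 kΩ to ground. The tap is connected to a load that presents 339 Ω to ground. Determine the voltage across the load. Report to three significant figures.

V_out ≈ 1.83 V

The load sits in parallel with R_B: R_B‖R_L = (230 × 339) / (230 + 339) = 137.0 Ω.
V_out = 31.2 × 137.0 / (2200 + 137.0) = 31.2 × 137.0/2337 = 1.83 V.
(Unloaded it would have been 2.95 V.)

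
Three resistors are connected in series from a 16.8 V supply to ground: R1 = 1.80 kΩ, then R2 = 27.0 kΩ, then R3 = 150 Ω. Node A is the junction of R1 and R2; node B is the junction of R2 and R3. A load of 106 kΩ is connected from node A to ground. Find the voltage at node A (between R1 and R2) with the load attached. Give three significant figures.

Below node A the series string R2+R3 = 27150 Ω sits in parallel with the 106000 Ω load: 21610 Ω.
V_A = 16.8 × 21610/(1800 + 21610) = 15.5 V.

V ≈ 15.5 V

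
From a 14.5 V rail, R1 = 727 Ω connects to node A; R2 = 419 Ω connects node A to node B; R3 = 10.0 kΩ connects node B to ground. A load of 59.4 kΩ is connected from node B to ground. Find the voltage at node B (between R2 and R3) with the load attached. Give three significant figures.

At node B, R3 is in parallel with the load: R3‖R_L = 8559 Ω.
Below node A the resistance is R2 + (R3‖R_L) = 8978 Ω, so V_A = 14.5 × 8978/9705 = 13.41 V.
Then V_B = V_A × (R3‖R_L)/(R2 + R3‖R_L) = 13.41 × 8559/8978 = 12.8 V.

V ≈ 12.8 V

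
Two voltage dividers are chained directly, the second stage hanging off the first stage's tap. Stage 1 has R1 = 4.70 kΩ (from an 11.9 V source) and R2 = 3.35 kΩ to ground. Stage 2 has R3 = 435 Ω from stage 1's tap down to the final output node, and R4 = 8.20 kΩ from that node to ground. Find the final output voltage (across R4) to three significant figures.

V_out ≈ 3.83 V

Stage 2 presents R3+R4 = 8635 Ω as a load on stage 1's tap.
Stage 1's lower leg becomes R2‖(R3+R4) = 2414 Ω, so V_mid = 11.9 × 2414/7114 = 4.038 V.
Stage 2 is itself unloaded: V_out = V_mid × R4/(R3+R4) = 4.038 × 8200/8635 = 3.83 V.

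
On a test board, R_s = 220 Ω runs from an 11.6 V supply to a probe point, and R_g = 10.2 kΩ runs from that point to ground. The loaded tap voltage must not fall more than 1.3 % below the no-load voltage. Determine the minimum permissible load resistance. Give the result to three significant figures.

Output resistance R_th = R_s‖R_g = (220 × 10200)/10420 = 215.4 Ω.
The fractional drop is R_th/(R_th + R_L); requiring this ≤ 0.0130 gives R_L ≥ R_th(1/0.0130 − 1) = 215.4 × 75.92 = 16.4 kΩ.

R_L(min) ≈ 16.4 kΩ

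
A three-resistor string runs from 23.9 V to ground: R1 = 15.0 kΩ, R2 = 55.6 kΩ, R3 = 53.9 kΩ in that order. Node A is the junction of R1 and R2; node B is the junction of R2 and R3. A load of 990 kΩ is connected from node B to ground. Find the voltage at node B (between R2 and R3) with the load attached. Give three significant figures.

At node B, R3 is in parallel with the load: R3‖R_L = 51.12 kΩ.
Below node A the resistance is R2 + (R3‖R_L) = 106.7 kΩ, so V_A = 23.9 × 106.7/121.7 = 20.95 V.
Then V_B = V_A × (R3‖R_L)/(R2 + R3‖R_L) = 20.95 × 51.12/106.7 = 10.0 V.

V ≈ 10.0 V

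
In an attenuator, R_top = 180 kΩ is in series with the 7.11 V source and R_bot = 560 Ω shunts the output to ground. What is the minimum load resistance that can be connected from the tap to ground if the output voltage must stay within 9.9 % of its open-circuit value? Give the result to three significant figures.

Output resistance R_th = R_top‖R_bot = (180000 × 560)/180600 = 558.3 Ω.
The fractional drop is R_th/(R_th + R_L); requiring this ≤ 0.0990 gives R_L ≥ R_th(1/0.0990 − 1) = 558.3 × 9.101 = 5.08 kΩ.

R_L(min) ≈ 5.08 kΩ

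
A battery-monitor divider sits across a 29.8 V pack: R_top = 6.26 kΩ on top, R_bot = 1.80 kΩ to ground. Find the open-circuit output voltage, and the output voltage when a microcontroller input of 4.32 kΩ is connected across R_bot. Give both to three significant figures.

Open-circuit: V = 29.8 × 1.80/(6.26 + 1.80) = 6.66 V.
With the load, R_bot becomes R_bot‖R_L = 1.271 kΩ, so V = 29.8 × 1.271/7.531 = 5.03 V.

Unloaded: 6.66 V; loaded: 5.03 V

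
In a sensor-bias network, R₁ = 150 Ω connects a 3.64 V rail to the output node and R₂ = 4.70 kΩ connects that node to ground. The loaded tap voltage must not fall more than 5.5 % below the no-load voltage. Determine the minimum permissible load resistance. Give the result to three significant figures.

R_L(min) ≈ 2.50 kΩ

Output resistance R_th = R₁‖R₂ = (150 × 4700)/4850 = 145.4 Ω.
The fractional drop is R_th/(R_th + R_L); requiring this ≤ 0.0550 gives R_L ≥ R_th(1/0.0550 − 1) = 145.4 × 17.18 = 2.50 kΩ.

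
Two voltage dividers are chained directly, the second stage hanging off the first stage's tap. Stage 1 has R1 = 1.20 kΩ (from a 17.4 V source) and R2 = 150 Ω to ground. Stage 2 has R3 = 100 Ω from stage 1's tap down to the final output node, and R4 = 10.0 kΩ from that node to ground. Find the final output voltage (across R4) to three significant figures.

Stage 2 presents R3+R4 = 10100 Ω as a load on stage 1's tap.
Stage 1's lower leg becomes R2‖(R3+R4) = 147.8 Ω, so V_mid = 17.4 × 147.8/1348 = 1.908 V.
Stage 2 is itself unloaded: V_out = V_mid × R4/(R3+R4) = 1.908 × 10000/10100 = 1.89 V.

V_out ≈ 1.89 V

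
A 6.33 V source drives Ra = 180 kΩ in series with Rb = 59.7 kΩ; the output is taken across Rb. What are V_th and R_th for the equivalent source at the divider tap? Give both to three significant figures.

V_th is the open-circuit tap voltage: 6.33 × 59.7/(180 + 59.7) = 1.58 V.
With the supply zeroed, Ra and Rb appear in parallel from the tap: R_th = Ra‖Rb = (180 × 59.7)/239.7 = 44.8 kΩ.

V_th = 1.58 V, R_th = 44.8 kΩ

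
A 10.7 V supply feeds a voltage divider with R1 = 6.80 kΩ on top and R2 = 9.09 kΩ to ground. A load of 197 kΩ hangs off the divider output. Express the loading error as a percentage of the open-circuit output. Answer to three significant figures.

1.94 %

The divider's output (Thévenin) resistance is R1‖R2 = 3.890 kΩ.
Fractional drop under load = R_th/(R_th + R_L) = 3.890 / (3.890 + 197) = 0.01936.
So the output falls by 1.94 %.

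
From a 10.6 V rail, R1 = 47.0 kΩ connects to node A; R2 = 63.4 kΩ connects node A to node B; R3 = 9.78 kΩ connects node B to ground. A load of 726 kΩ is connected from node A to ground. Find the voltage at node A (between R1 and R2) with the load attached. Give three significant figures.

Below node A the series string R2+R3 = 73.18 kΩ sits in parallel with the 726 kΩ load: 66.48 kΩ.
V_A = 10.6 × 66.48/(47.0 + 66.48) = 6.21 V.

V ≈ 6.21 V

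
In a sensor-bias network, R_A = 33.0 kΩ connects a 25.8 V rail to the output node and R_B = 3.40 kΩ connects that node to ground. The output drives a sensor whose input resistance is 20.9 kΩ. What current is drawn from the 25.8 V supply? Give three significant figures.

I ≈ 0.718 mA

R_B‖R_L = 2.924 kΩ, so the source sees R_A + R_B‖R_L = 35.92 kΩ.
I = 25.8 V / 35.92 kΩ = 0.718 mA.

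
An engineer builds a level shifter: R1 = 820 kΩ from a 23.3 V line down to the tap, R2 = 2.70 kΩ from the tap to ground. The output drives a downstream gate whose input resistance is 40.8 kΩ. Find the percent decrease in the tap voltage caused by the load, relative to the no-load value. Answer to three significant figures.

6.19 %

The divider's output (Thévenin) resistance is R1‖R2 = 2.691 kΩ.
Fractional drop under load = R_th/(R_th + R_L) = 2.691 / (2.691 + 40.8) = 0.06188.
So the output falls by 6.19 %.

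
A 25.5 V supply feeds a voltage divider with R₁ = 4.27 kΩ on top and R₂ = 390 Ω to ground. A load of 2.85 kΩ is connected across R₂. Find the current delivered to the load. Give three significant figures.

R₂‖R_L = 343.1 Ω; V_out = 25.5 × 343.1/4613 = 1.896 V.
I_L = V_out / R_L = 1.896 / 2.85 kΩ = 0.665 mA.

I_L ≈ 0.665 mA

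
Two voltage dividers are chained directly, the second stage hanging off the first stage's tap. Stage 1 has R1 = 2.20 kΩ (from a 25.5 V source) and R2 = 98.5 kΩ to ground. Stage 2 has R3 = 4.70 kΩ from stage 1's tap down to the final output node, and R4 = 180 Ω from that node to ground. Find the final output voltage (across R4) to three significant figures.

V_out ≈ 0.638 V

Stage 2 presents R3+R4 = 4880 Ω as a load on stage 1's tap.
Stage 1's lower leg becomes R2‖(R3+R4) = 4650 Ω, so V_mid = 25.5 × 4650/6850 = 17.31 V.
Stage 2 is itself unloaded: V_out = V_mid × R4/(R3+R4) = 17.31 × 180/4880 = 0.638 V.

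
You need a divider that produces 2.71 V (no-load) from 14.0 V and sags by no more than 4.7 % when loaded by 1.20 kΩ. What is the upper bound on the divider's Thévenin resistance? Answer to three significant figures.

R_th ≤ 59.2 Ω

Loading drop = R_th/(R_th + R_L) ≤ 0.0470, so R_th ≤ R_L · ε/(1−ε) = 1.20 kΩ × 0.0470/0.9530 = 59.2 Ω.
(Any R1, R2 with R2/(R1+R2) = 0.194 and R1‖R2 ≤ 59.2 Ω will meet the spec.)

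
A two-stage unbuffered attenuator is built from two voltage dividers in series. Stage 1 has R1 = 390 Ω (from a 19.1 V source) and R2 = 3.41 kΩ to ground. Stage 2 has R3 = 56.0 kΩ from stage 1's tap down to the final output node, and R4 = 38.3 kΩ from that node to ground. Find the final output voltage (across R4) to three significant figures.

V_out ≈ 6.94 V

Stage 2 presents R3+R4 = 94300 Ω as a load on stage 1's tap.
Stage 1's lower leg becomes R2‖(R3+R4) = 3291 Ω, so V_mid = 19.1 × 3291/3681 = 17.08 V.
Stage 2 is itself unloaded: V_out = V_mid × R4/(R3+R4) = 17.08 × 38300/94300 = 6.94 V.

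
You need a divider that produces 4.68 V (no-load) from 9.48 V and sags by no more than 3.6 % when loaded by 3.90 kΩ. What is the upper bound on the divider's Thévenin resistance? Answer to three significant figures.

R_th ≤ 146 Ω

Loading drop = R_th/(R_th + R_L) ≤ 0.0360, so R_th ≤ R_L · ε/(1−ε) = 3.90 kΩ × 0.0360/0.9640 = 146 Ω.
(Any R1, R2 with R2/(R1+R2) = 0.494 and R1‖R2 ≤ 146 Ω will meet the spec.)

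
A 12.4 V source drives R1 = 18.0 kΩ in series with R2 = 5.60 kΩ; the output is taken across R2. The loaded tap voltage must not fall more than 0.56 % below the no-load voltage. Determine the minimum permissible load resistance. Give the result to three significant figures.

Output resistance R_th = R1‖R2 = (18.0 × 5.60)/23.60 = 4.271 kΩ.
The fractional drop is R_th/(R_th + R_L); requiring this ≤ 0.00560 gives R_L ≥ R_th(1/0.00560 − 1) = 4.271 × 177.6 = 758 kΩ.

R_L(min) ≈ 758 kΩ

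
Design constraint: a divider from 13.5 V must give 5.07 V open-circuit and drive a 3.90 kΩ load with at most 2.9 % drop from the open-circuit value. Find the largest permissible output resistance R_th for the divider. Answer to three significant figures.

R_th ≤ 116 Ω

Loading drop = R_th/(R_th + R_L) ≤ 0.0290, so R_th ≤ R_L · ε/(1−ε) = 3.90 kΩ × 0.0290/0.9710 = 116 Ω.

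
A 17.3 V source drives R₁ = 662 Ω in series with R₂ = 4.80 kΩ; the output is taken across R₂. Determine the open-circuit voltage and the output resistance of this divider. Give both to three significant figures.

V_th = 15.2 V, R_th = 582 Ω

V_th is the open-circuit tap voltage: 17.3 × 4800/(662 + 4800) = 15.2 V.
With the supply zeroed, R₁ and R₂ appear in parallel from the tap: R_th = R₁‖R₂ = (662 × 4800)/5462 = 582 Ω.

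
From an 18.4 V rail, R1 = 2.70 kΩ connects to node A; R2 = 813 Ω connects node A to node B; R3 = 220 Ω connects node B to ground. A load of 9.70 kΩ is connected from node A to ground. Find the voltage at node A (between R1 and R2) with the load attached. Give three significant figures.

Below node A the series string R2+R3 = 1033 Ω sits in parallel with the 9700 Ω load: 933.6 Ω.
V_A = 18.4 × 933.6/(2700 + 933.6) = 4.73 V.

V ≈ 4.73 V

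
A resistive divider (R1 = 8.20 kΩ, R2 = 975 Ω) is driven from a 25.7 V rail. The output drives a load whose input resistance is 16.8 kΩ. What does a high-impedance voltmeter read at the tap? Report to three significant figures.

V_out ≈ 2.60 V

The load sits in parallel with R2: R2‖R_L = (975 × 16800) / (975 + 16800) = 921.5 Ω.
V_out = 25.7 × 921.5 / (8200 + 921.5) = 25.7 × 921.5/9122 = 2.60 V.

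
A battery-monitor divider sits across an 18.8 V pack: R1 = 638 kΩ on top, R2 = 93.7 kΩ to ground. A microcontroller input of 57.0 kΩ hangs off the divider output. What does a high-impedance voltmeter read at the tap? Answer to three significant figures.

The load sits in parallel with R2: R2‖R_L = (93.7 × 57.0) / (93.7 + 57.0) = 35.44 kΩ.
V_out = 18.8 × 35.44 / (638 + 35.44) = 18.8 × 35.44/673.4 = 0.989 V.

V_out ≈ 0.989 V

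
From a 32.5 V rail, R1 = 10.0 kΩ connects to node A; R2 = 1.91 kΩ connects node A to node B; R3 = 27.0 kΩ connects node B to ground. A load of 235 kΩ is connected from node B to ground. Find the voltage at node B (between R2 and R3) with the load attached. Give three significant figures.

At node B, R3 is in parallel with the load: R3‖R_L = 24.22 kΩ.
Below node A the resistance is R2 + (R3‖R_L) = 26.13 kΩ, so V_A = 32.5 × 26.13/36.13 = 23.50 V.
Then V_B = V_A × (R3‖R_L)/(R2 + R3‖R_L) = 23.50 × 24.22/26.13 = 21.8 V.

V ≈ 21.8 V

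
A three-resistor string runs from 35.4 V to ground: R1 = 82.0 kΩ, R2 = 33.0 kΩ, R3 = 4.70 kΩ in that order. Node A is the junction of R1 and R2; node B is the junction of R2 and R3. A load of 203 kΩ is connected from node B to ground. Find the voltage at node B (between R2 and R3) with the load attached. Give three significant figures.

At node B, R3 is in parallel with the load: R3‖R_L = 4.594 kΩ.
Below node A the resistance is R2 + (R3‖R_L) = 37.59 kΩ, so V_A = 35.4 × 37.59/119.6 = 11.13 V.
Then V_B = V_A × (R3‖R_L)/(R2 + R3‖R_L) = 11.13 × 4.594/37.59 = 1.36 V.

V ≈ 1.36 V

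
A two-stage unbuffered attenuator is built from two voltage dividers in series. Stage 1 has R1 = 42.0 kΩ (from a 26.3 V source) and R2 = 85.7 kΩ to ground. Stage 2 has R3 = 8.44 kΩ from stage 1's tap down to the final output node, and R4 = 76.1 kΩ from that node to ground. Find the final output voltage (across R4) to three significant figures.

V_out ≈ 11.9 V

Stage 2 presents R3+R4 = 84.54 kΩ as a load on stage 1's tap.
Stage 1's lower leg becomes R2‖(R3+R4) = 42.56 kΩ, so V_mid = 26.3 × 42.56/84.56 = 13.24 V.
Stage 2 is itself unloaded: V_out = V_mid × R4/(R3+R4) = 13.24 × 76.1/84.54 = 11.9 V.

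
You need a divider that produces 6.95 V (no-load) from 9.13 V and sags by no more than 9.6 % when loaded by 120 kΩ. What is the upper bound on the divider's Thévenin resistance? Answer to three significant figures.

R_th ≤ 12.7 kΩ

Loading drop = R_th/(R_th + R_L) ≤ 0.0960, so R_th ≤ R_L · ε/(1−ε) = 120 kΩ × 0.0960/0.9040 = 12.7 kΩ.
(Any R1, R2 with R2/(R1+R2) = 0.761 and R1‖R2 ≤ 12.7 kΩ will meet the spec.)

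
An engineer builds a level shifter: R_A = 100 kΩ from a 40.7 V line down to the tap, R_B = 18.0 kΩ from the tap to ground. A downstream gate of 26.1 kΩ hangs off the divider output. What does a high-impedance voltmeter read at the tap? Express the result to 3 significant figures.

The load sits in parallel with R_B: R_B‖R_L = (18.0 × 26.1) / (18.0 + 26.1) = 10.65 kΩ.
V_out = 40.7 × 10.65 / (100 + 10.65) = 40.7 × 10.65/110.7 = 3.92 V.

V_out ≈ 3.92 V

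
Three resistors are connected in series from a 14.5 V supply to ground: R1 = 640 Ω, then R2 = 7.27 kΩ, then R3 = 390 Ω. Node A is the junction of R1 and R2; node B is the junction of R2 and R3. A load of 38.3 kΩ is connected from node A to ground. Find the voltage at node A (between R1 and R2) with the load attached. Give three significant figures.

V ≈ 13.2 V

Below node A the series string R2+R3 = 7660 Ω sits in parallel with the 38300 Ω load: 6383 Ω.
V_A = 14.5 × 6383/(640 + 6383) = 13.2 V.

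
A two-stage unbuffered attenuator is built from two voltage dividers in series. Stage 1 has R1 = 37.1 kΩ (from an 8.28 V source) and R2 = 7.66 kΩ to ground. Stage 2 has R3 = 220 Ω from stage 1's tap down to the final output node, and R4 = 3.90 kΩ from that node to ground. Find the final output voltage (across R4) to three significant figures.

Stage 2 presents R3+R4 = 4120 Ω as a load on stage 1's tap.
Stage 1's lower leg becomes R2‖(R3+R4) = 2679 Ω, so V_mid = 8.28 × 2679/39780 = 0.5576 V.
Stage 2 is itself unloaded: V_out = V_mid × R4/(R3+R4) = 0.5576 × 3900/4120 = 0.528 V.

V_out ≈ 0.528 V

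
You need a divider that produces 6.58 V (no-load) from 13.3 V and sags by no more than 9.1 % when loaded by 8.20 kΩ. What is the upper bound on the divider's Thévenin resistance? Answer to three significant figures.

Loading drop = R_th/(R_th + R_L) ≤ 0.0910, so R_th ≤ R_L · ε/(1−ε) = 8.20 kΩ × 0.0910/0.9090 = 821 Ω.
(Any R1, R2 with R2/(R1+R2) = 0.495 and R1‖R2 ≤ 821 Ω will meet the spec.)

R_th ≤ 821 Ω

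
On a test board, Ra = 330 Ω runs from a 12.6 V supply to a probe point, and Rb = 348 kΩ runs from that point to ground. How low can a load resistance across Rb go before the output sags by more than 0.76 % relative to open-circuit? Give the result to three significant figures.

R_L(min) ≈ 43.1 kΩ

Output resistance R_th = Ra‖Rb = (330 × 348000)/348300 = 329.7 Ω.
The fractional drop is R_th/(R_th + R_L); requiring this ≤ 0.00760 gives R_L ≥ R_th(1/0.00760 − 1) = 329.7 × 130.6 = 43.1 kΩ.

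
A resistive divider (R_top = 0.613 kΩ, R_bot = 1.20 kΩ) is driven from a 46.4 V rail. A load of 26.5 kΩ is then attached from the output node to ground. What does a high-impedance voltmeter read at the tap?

V_out ≈ 30.2 V

The load sits in parallel with R_bot: R_bot‖R_L = (1200 × 26500) / (1200 + 26500) = 1148 Ω.
V_out = 46.4 × 1148 / (613 + 1148) = 46.4 × 1148/1761 = 30.2 V.
(Unloaded it would have been 30.7 V.)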